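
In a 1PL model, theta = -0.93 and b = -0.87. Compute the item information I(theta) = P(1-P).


P = 1/(1+exp(-(-0.93--0.87))) = 0.485
I = P*(1-P) = 0.485 * 0.515
I = 0.2498

0.2498


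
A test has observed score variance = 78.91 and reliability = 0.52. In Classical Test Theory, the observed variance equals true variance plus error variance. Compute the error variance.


var_true = rxx * var_obs = 0.52 * 78.91 = 41.0332
var_error = var_obs - var_true
var_error = 78.91 - 41.0332
var_error = 37.8768

37.8768


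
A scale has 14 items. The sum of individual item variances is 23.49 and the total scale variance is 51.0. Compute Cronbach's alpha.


alpha = (k/(k-1)) * (1 - sum(si^2)/s_total^2)
= (14/13) * (1 - 23.49/51.0)
alpha = 0.5809

0.5809


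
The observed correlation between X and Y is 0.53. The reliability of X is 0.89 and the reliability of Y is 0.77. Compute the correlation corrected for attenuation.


r_corrected = rxy / sqrt(rxx * ryy)
= 0.53 / sqrt(0.89 * 0.77)
= 0.53 / sqrt(0.6853)
= 0.53 / 0.827828
r_corrected = 0.6402

0.6402


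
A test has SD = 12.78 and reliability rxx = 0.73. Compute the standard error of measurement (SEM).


SEM = SD * sqrt(1 - rxx)
SEM = 12.78 * sqrt(1 - 0.73)
SEM = 12.78 * sqrt(0.27) = 12.78 * 0.519615
SEM = 6.6407

6.6407


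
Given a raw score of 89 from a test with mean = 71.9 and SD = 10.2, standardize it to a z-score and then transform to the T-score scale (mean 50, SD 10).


z = (X - mean) / SD = (89 - 71.9) / 10.2
z = 17.1 / 10.2
z = 1.6765
T-score = T = 50 + 10z
Carry z at full precision (z = 17.1 / 10.2) into the conversion:
T-score = 50 + 10 * (17.1 / 10.2) = 50 + 171 / 10.2
T-score = 50 + 16.7647
T-score = 66.7647

66.7647


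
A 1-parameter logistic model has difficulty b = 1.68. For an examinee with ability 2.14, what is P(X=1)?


theta - b = 2.14 - 1.68 = 0.46
exp(-(theta - b)) = exp(-0.46) = 0.6313
P = 1 / (1 + 0.6313)
P = 0.613

0.613


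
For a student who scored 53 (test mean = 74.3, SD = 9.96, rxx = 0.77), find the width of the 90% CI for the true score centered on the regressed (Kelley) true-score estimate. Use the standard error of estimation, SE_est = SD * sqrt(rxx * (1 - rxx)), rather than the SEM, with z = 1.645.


True score estimate = 0.77*53 + 0.23*74.3 = 57.899
SE_est = SD * sqrt(rxx * (1 - rxx)) = 9.96 * sqrt(0.77 * 0.23) = 9.96 * sqrt(0.1771) = 4.191492
CI = T_est +/- z * SE_est, so width = 2 * z * SE_est = 2 * 1.645 * 4.191492
Width = 13.79

13.79


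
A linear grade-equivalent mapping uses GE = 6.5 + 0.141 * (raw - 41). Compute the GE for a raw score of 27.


raw - median = 27 - 41 = -14
slope * diff = 0.141 * -14 = -1.974
GE = 6.5 + -1.974
GE = 4.526

4.526


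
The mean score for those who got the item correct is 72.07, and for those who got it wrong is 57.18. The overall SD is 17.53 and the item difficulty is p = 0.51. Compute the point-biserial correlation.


q = 1 - p = 0.49
rpb = ((M1 - M0) / SD) * sqrt(p * q)
rpb = ((72.07 - 57.18) / 17.53) * sqrt(0.51 * 0.49)
rpb = 0.4246

0.4246


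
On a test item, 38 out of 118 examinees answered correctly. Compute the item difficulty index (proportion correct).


Item difficulty p = number correct / total examinees
p = 38 / 118
p = 0.322

0.322


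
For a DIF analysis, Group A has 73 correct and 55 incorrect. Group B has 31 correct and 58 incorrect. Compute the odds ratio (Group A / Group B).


Odds_A = 73/55 = 1.3273
Odds_B = 31/58 = 0.5345
OR = Odds_A / Odds_B = 1.3273 / 0.5345
Exactly, OR = (73 * 58) / (55 * 31) = 4234 / 1705
OR = 2.4833

2.4833


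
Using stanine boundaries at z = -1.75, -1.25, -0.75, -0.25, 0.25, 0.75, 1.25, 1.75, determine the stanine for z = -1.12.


Stanine boundaries: [-1.75, -1.25, -0.75, -0.25, 0.25, 0.75, 1.25, 1.75]
z = -1.12
Check each boundary:
  z >= -1.75 -> could be stanine 2
  z >= -1.25 -> could be stanine 3
  z < -0.75
  z < -0.25
  z < 0.25
  z < 0.75
  z < 1.25
  z < 1.75
Highest qualifying boundary gives stanine = 3

3


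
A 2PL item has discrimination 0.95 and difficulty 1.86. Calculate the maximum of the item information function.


For 2PL, max info at theta = b = 1.86
I_max = a^2 / 4 = 0.95^2 / 4
= 0.9025 / 4
I_max = 0.2256

0.2256


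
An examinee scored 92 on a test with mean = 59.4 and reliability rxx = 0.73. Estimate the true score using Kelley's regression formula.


T_est = rxx * X + (1 - rxx) * mean
T_est = 0.73 * 92 + 0.27 * 59.4
T_est = 67.16 + 16.038
T_est = 83.198

83.198


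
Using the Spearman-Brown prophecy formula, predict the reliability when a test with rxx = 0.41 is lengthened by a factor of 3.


r_new = (n * rxx) / (1 + (n-1) * rxx)
r_new = (3 * 0.41) / (1 + 2 * 0.41)
r_new = 1.23 / 1.82
r_new = 0.6758

0.6758


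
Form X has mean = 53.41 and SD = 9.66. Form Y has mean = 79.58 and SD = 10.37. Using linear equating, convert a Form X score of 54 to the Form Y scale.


slope = SD_Y / SD_X = 10.37 / 9.66 ~ 1.0735
intercept = mean_Y - slope * mean_X = 79.58 - (10.37 / 9.66) * 53.41 ~ 22.2444
Y = slope * X + intercept. To avoid rounding drift from the rounded slope/intercept, evaluate the equivalent form Y = mean_Y + SD_Y * (X - mean_X) / SD_X at full precision:
Y = 79.58 + 10.37 * (54 - 53.41) / 9.66
Y = 79.58 + 10.37 * 0.59 / 9.66
Y = 79.58 + 6.1183 / 9.66
Y = 79.58 + 0.6334
Y = 80.2134

80.2134


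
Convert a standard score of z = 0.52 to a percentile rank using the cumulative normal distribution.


CDF(z) = 0.5 * (1 + erf(z/sqrt(2)))
erf(0.3677) = 0.3969
CDF = 0.6985
Percentile rank = 0.6985 * 100 = 69.85

69.85


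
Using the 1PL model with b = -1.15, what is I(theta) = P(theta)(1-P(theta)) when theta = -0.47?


P = 1/(1+exp(-(-0.47--1.15))) = 0.6637
I = P*(1-P) = 0.6637 * 0.3363
I = 0.2232

0.2232


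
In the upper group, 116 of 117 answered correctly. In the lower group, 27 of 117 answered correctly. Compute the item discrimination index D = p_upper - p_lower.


p_upper = 116/117 = 0.9915
p_lower = 27/117 = 0.2308
D = 0.9915 - 0.2308 = 0.7607

0.7607


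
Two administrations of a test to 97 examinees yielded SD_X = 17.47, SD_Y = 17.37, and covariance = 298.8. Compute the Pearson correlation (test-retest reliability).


r = cov(X,Y) / (SD_X * SD_Y)
r = 298.8 / (17.47 * 17.37)
r = 298.8 / 303.4539
r = 0.9847

0.9847


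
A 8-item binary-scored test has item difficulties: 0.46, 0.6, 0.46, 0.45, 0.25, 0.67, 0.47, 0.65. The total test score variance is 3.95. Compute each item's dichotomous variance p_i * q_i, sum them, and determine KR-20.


For each item, compute p_i * q_i:
  Item 1: 0.46 * 0.54 = 0.2484
  Item 2: 0.6 * 0.4 = 0.24
  Item 3: 0.46 * 0.54 = 0.2484
  Item 4: 0.45 * 0.55 = 0.2475
  Item 5: 0.25 * 0.75 = 0.1875
  Item 6: 0.67 * 0.33 = 0.2211
  Item 7: 0.47 * 0.53 = 0.2491
  Item 8: 0.65 * 0.35 = 0.2275
Sum(p_i * q_i) = 0.2484 + 0.24 + 0.2484 + 0.2475 + 0.1875 + 0.2211 + 0.2491 + 0.2275 = 1.8695
KR-20 = (k/(k-1)) * (1 - Sum(p_i*q_i) / Var_total)
= (8/7) * (1 - 1.8695/3.95)
= 1.1429 * 0.5267
KR-20 = 0.602

0.602


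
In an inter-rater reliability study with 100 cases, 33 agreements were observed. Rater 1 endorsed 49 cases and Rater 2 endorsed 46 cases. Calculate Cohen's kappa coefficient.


P_o = 33/100 = 0.33
P_e = (49*46 + 51*54) / 10000 = 0.5008
kappa = (P_o - P_e) / (1 - P_e)
kappa = (0.33 - 0.5008) / (1 - 0.5008)
kappa = -0.3421

-0.3421


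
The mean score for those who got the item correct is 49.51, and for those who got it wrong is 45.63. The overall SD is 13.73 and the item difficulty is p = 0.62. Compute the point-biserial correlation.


q = 1 - p = 0.38
rpb = ((M1 - M0) / SD) * sqrt(p * q)
rpb = ((49.51 - 45.63) / 13.73) * sqrt(0.62 * 0.38)
rpb = 0.1372

0.1372


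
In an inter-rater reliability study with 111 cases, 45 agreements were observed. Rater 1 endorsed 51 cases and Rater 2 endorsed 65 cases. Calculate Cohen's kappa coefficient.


P_o = 45/111 = 0.405405
P_e = (51*65 + 60*46) / 12321 = 0.493061
kappa = (P_o - P_e) / (1 - P_e)
kappa = (0.405405 - 0.493061) / (1 - 0.493061)
kappa = -0.1729

-0.1729


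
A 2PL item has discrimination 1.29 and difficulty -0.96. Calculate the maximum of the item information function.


For 2PL, max info at theta = b = -0.96
I_max = a^2 / 4 = 1.29^2 / 4
= 1.6641 / 4
I_max = 0.416

0.416


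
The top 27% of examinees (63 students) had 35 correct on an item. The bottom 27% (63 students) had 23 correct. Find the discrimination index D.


p_upper = 35/63 = 0.5556
p_lower = 23/63 = 0.3651
D = 0.5556 - 0.3651 = 0.1905

0.1905


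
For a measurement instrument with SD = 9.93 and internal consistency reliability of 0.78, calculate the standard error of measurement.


SEM = SD * sqrt(1 - rxx)
SEM = 9.93 * sqrt(1 - 0.78)
SEM = 9.93 * sqrt(0.22) = 9.93 * 0.469042
SEM = 4.6576

4.6576


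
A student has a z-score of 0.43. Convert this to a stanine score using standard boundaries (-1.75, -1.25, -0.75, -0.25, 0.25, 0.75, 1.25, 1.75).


Stanine boundaries: [-1.75, -1.25, -0.75, -0.25, 0.25, 0.75, 1.25, 1.75]
z = 0.43
Check each boundary:
  z >= -1.75 -> could be stanine 2
  z >= -1.25 -> could be stanine 3
  z >= -0.75 -> could be stanine 4
  z >= -0.25 -> could be stanine 5
  z >= 0.25 -> could be stanine 6
  z < 0.75
  z < 1.25
  z < 1.75
Highest qualifying boundary gives stanine = 6

6


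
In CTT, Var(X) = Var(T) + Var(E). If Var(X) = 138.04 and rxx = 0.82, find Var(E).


var_true = rxx * var_obs = 0.82 * 138.04 = 113.1928
var_error = var_obs - var_true
var_error = 138.04 - 113.1928
var_error = 24.8472

24.8472


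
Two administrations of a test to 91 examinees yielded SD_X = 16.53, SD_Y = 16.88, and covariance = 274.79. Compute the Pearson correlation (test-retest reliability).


r = cov(X,Y) / (SD_X * SD_Y)
r = 274.79 / (16.53 * 16.88)
r = 274.79 / 279.0264
r = 0.9848

0.9848


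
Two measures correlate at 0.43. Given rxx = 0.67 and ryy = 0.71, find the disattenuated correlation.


r_corrected = rxy / sqrt(rxx * ryy)
= 0.43 / sqrt(0.67 * 0.71)
= 0.43 / sqrt(0.4757)
= 0.43 / 0.68971
r_corrected = 0.6235

0.6235


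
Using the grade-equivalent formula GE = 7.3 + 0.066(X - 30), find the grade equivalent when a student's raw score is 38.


raw - median = 38 - 30 = 8
slope * diff = 0.066 * 8 = 0.528
GE = 7.3 + 0.528
GE = 7.828

7.828


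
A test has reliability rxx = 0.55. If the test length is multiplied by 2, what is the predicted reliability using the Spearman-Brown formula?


r_new = (n * rxx) / (1 + (n-1) * rxx)
r_new = (2 * 0.55) / (1 + 1 * 0.55)
r_new = 1.1 / 1.55
r_new = 0.7097

0.7097


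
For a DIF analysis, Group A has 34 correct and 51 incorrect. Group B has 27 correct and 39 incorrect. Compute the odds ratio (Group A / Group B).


Odds_A = 34/51 = 0.6667
Odds_B = 27/39 = 0.6923
OR = Odds_A / Odds_B = 0.6667 / 0.6923
Exactly, OR = (34 * 39) / (51 * 27) = 1326 / 1377
OR = 0.963

0.963


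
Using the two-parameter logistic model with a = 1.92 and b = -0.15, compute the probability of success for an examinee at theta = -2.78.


a*(theta - b) = 1.92 * (-2.78 - -0.15) = -5.0496
exp(--5.0496) = 155.9601
P = 1 / (1 + 155.9601)
P = 0.0064

0.0064


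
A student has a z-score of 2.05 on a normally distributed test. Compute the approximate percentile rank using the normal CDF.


CDF(z) = 0.5 * (1 + erf(z/sqrt(2)))
erf(1.4496) = 0.9596
CDF = 0.9798
Percentile rank = 0.9798 * 100 = 97.98

97.98


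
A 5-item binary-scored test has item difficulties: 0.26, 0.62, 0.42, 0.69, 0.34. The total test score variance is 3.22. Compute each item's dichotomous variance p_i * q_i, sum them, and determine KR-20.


For each item, compute p_i * q_i:
  Item 1: 0.26 * 0.74 = 0.1924
  Item 2: 0.62 * 0.38 = 0.2356
  Item 3: 0.42 * 0.58 = 0.2436
  Item 4: 0.69 * 0.31 = 0.2139
  Item 5: 0.34 * 0.66 = 0.2244
Sum(p_i * q_i) = 0.1924 + 0.2356 + 0.2436 + 0.2139 + 0.2244 = 1.1099
KR-20 = (k/(k-1)) * (1 - Sum(p_i*q_i) / Var_total)
= (5/4) * (1 - 1.1099/3.22)
= 1.25 * 0.6553
KR-20 = 0.8191

0.8191


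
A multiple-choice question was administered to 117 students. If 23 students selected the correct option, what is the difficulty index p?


Item difficulty p = number correct / total examinees
p = 23 / 117
p = 0.1966

0.1966


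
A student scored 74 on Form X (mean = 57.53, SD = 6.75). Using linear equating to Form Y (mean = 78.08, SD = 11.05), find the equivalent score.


slope = SD_Y / SD_X = 11.05 / 6.75 ~ 1.637
intercept = mean_Y - slope * mean_X = 78.08 - (11.05 / 6.75) * 57.53 ~ -16.0987
Y = slope * X + intercept. To avoid rounding drift from the rounded slope/intercept, evaluate the equivalent form Y = mean_Y + SD_Y * (X - mean_X) / SD_X at full precision:
Y = 78.08 + 11.05 * (74 - 57.53) / 6.75
Y = 78.08 + 11.05 * 16.47 / 6.75
Y = 78.08 + 181.9935 / 6.75
Y = 78.08 + 26.962
Y = 105.042

105.042


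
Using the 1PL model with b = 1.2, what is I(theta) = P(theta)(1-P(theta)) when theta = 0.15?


P = 1/(1+exp(-(0.15-1.2))) = 0.2592
I = P*(1-P) = 0.2592 * 0.7408
I = 0.192

0.192


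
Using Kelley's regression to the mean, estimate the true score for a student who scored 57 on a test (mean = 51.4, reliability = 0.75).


T_est = rxx * X + (1 - rxx) * mean
T_est = 0.75 * 57 + 0.25 * 51.4
T_est = 42.75 + 12.85
T_est = 55.6

55.6


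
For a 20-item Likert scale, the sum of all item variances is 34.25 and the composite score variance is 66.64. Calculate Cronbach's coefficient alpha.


alpha = (k/(k-1)) * (1 - sum(si^2)/s_total^2)
= (20/19) * (1 - 34.25/66.64)
alpha = 0.5116

0.5116


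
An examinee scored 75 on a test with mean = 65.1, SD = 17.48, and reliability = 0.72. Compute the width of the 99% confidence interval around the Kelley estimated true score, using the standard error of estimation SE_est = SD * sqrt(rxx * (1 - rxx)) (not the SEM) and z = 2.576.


True score estimate = 0.72*75 + 0.28*65.1 = 72.228
SE_est = SD * sqrt(rxx * (1 - rxx)) = 17.48 * sqrt(0.72 * 0.28) = 17.48 * sqrt(0.2016) = 7.848501
CI = T_est +/- z * SE_est, so width = 2 * z * SE_est = 2 * 2.576 * 7.848501
Width = 40.4355

40.4355


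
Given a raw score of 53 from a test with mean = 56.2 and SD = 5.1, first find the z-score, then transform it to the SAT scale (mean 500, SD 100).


z = (X - mean) / SD = (53 - 56.2) / 5.1
z = -3.2 / 5.1
z = -0.6275
SAT-scale = SAT = 500 + 100z
Carry z at full precision (z = -3.2 / 5.1) into the conversion:
SAT-scale = 500 + 100 * (-3.2 / 5.1) = 500 + -320 / 5.1
SAT-scale = 500 + -62.7451
SAT-scale = 437.2549

437.2549


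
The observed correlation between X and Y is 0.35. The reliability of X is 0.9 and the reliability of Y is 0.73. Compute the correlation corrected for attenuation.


r_corrected = rxy / sqrt(rxx * ryy)
= 0.35 / sqrt(0.9 * 0.73)
= 0.35 / sqrt(0.657)
= 0.35 / 0.810555
r_corrected = 0.4318

0.4318


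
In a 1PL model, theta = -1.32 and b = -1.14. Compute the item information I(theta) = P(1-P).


P = 1/(1+exp(-(-1.32--1.14))) = 0.4551
I = P*(1-P) = 0.4551 * 0.5449
I = 0.248

0.248


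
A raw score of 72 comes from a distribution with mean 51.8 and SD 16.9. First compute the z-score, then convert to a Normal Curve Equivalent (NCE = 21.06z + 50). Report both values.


z = (X - mean) / SD = (72 - 51.8) / 16.9
z = 20.2 / 16.9
z = 1.1953
NCE = NCE = 21.06z + 50
Carry z at full precision (z = 20.2 / 16.9) into the conversion:
NCE = 21.06 * (20.2 / 16.9) + 50 = 425.412 / 16.9 + 50
NCE = 25.1723 + 50
NCE = 75.1723

75.1723


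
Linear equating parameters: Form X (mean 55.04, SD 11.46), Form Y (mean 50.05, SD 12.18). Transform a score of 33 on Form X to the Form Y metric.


slope = SD_Y / SD_X = 12.18 / 11.46 ~ 1.0628
intercept = mean_Y - slope * mean_X = 50.05 - (12.18 / 11.46) * 55.04 ~ -8.448
Y = slope * X + intercept. To avoid rounding drift from the rounded slope/intercept, evaluate the equivalent form Y = mean_Y + SD_Y * (X - mean_X) / SD_X at full precision:
Y = 50.05 + 12.18 * (33 - 55.04) / 11.46
Y = 50.05 - 12.18 * 22.04 / 11.46
Y = 50.05 - 268.4472 / 11.46
Y = 50.05 - 23.4247
Y = 26.6253

26.6253


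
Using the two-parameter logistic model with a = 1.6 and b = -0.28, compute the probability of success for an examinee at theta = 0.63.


a*(theta - b) = 1.6 * (0.63 - -0.28) = 1.456
exp(-1.456) = 0.2332
P = 1 / (1 + 0.2332)
P = 0.8109

0.8109


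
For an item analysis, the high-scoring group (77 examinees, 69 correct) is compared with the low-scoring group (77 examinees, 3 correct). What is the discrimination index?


p_upper = 69/77 = 0.8961
p_lower = 3/77 = 0.039
D = 0.8961 - 0.039 = 0.8571

0.8571


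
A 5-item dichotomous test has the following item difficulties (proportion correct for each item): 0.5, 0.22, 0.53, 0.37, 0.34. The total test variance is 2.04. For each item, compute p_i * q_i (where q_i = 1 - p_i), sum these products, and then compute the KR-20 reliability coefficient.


For each item, compute p_i * q_i:
  Item 1: 0.5 * 0.5 = 0.25
  Item 2: 0.22 * 0.78 = 0.1716
  Item 3: 0.53 * 0.47 = 0.2491
  Item 4: 0.37 * 0.63 = 0.2331
  Item 5: 0.34 * 0.66 = 0.2244
Sum(p_i * q_i) = 0.25 + 0.1716 + 0.2491 + 0.2331 + 0.2244 = 1.1282
KR-20 = (k/(k-1)) * (1 - Sum(p_i*q_i) / Var_total)
= (5/4) * (1 - 1.1282/2.04)
= 1.25 * 0.447
KR-20 = 0.5587

0.5587


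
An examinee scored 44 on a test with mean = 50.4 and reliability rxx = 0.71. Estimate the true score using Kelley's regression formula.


T_est = rxx * X + (1 - rxx) * mean
T_est = 0.71 * 44 + 0.29 * 50.4
T_est = 31.24 + 14.616
T_est = 45.856

45.856


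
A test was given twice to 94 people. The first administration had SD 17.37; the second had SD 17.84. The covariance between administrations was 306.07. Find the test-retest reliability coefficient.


r = cov(X,Y) / (SD_X * SD_Y)
r = 306.07 / (17.37 * 17.84)
r = 306.07 / 309.8808
r = 0.9877

0.9877


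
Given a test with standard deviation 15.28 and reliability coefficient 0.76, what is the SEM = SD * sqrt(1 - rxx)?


SEM = SD * sqrt(1 - rxx)
SEM = 15.28 * sqrt(1 - 0.76)
SEM = 15.28 * sqrt(0.24) = 15.28 * 0.489898
SEM = 7.4856

7.4856


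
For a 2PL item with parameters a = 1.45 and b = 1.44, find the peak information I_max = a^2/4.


For 2PL, max info at theta = b = 1.44
I_max = a^2 / 4 = 1.45^2 / 4
= 2.1025 / 4
I_max = 0.5256

0.5256


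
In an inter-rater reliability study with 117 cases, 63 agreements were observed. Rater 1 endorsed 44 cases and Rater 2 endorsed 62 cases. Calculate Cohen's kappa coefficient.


P_o = 63/117 = 0.538462
P_e = (44*62 + 73*55) / 13689 = 0.492585
kappa = (P_o - P_e) / (1 - P_e)
kappa = (0.538462 - 0.492585) / (1 - 0.492585)
kappa = 0.0904

0.0904


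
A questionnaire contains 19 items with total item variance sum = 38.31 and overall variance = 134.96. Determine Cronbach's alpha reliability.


alpha = (k/(k-1)) * (1 - sum(si^2)/s_total^2)
= (19/18) * (1 - 38.31/134.96)
alpha = 0.7559

0.7559


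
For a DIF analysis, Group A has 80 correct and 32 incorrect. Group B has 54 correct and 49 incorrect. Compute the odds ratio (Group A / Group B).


Odds_A = 80/32 = 2.5
Odds_B = 54/49 = 1.102
OR = Odds_A / Odds_B = 2.5 / 1.102
Exactly, OR = (80 * 49) / (32 * 54) = 3920 / 1728
OR = 2.2685

2.2685


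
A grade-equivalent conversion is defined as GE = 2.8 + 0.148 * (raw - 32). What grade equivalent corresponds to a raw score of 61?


raw - median = 61 - 32 = 29
slope * diff = 0.148 * 29 = 4.292
GE = 2.8 + 4.292
GE = 7.092

7.092


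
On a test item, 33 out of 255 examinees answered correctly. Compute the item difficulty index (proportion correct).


Item difficulty p = number correct / total examinees
p = 33 / 255
p = 0.1294

0.1294


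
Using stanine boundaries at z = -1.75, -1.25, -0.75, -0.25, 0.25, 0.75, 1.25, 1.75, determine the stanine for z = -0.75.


Stanine boundaries: [-1.75, -1.25, -0.75, -0.25, 0.25, 0.75, 1.25, 1.75]
z = -0.75
Check each boundary:
  z >= -1.75 -> could be stanine 2
  z >= -1.25 -> could be stanine 3
  z >= -0.75 -> could be stanine 4
  z < -0.25
  z < 0.25
  z < 0.75
  z < 1.25
  z < 1.75
Highest qualifying boundary gives stanine = 4

4


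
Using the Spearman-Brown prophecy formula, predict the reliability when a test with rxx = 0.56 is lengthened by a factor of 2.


r_new = (n * rxx) / (1 + (n-1) * rxx)
r_new = (2 * 0.56) / (1 + 1 * 0.56)
r_new = 1.12 / 1.56
r_new = 0.7179

0.7179


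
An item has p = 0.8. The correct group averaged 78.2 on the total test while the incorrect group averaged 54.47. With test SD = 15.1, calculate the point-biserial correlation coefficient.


q = 1 - p = 0.2
rpb = ((M1 - M0) / SD) * sqrt(p * q)
rpb = ((78.2 - 54.47) / 15.1) * sqrt(0.8 * 0.2)
rpb = 0.6286

0.6286


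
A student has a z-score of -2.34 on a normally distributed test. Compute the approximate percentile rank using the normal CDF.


CDF(z) = 0.5 * (1 + erf(z/sqrt(2)))
erf(-1.6546) = -0.9807
CDF = 0.0096
Percentile rank = 0.0096 * 100 = 0.96

0.96


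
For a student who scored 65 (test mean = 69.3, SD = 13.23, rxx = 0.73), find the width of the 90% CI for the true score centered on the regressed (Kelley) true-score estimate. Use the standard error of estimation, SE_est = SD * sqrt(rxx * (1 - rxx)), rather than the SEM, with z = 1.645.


True score estimate = 0.73*65 + 0.27*69.3 = 66.161
SE_est = SD * sqrt(rxx * (1 - rxx)) = 13.23 * sqrt(0.73 * 0.27) = 13.23 * sqrt(0.1971) = 5.873584
CI = T_est +/- z * SE_est, so width = 2 * z * SE_est = 2 * 1.645 * 5.873584
Width = 19.3241

19.3241


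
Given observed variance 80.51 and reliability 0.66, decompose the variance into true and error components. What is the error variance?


var_true = rxx * var_obs = 0.66 * 80.51 = 53.1366
var_error = var_obs - var_true
var_error = 80.51 - 53.1366
var_error = 27.3734

27.3734


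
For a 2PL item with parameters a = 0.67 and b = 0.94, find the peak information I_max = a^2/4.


For 2PL, max info at theta = b = 0.94
I_max = a^2 / 4 = 0.67^2 / 4
= 0.4489 / 4
I_max = 0.1122

0.1122


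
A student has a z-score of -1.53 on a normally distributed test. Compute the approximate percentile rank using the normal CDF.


CDF(z) = 0.5 * (1 + erf(z/sqrt(2)))
erf(-1.0819) = -0.874
CDF = 0.063
Percentile rank = 0.063 * 100 = 6.3

6.3


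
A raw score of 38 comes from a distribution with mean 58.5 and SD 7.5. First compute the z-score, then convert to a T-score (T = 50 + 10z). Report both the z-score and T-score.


z = (X - mean) / SD = (38 - 58.5) / 7.5
z = -20.5 / 7.5
z = -2.7333
T-score = T = 50 + 10z
Carry z at full precision (z = -20.5 / 7.5) into the conversion:
T-score = 50 + 10 * (-20.5 / 7.5) = 50 + -205 / 7.5
T-score = 50 + -27.3333
T-score = 22.6667

22.6667


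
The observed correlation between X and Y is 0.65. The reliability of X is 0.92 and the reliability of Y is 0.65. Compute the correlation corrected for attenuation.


r_corrected = rxy / sqrt(rxx * ryy)
= 0.65 / sqrt(0.92 * 0.65)
= 0.65 / sqrt(0.598)
= 0.65 / 0.773305
r_corrected = 0.8405

0.8405


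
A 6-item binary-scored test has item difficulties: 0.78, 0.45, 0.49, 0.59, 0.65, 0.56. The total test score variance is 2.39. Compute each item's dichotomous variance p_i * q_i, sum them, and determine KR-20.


For each item, compute p_i * q_i:
  Item 1: 0.78 * 0.22 = 0.1716
  Item 2: 0.45 * 0.55 = 0.2475
  Item 3: 0.49 * 0.51 = 0.2499
  Item 4: 0.59 * 0.41 = 0.2419
  Item 5: 0.65 * 0.35 = 0.2275
  Item 6: 0.56 * 0.44 = 0.2464
Sum(p_i * q_i) = 0.1716 + 0.2475 + 0.2499 + 0.2419 + 0.2275 + 0.2464 = 1.3848
KR-20 = (k/(k-1)) * (1 - Sum(p_i*q_i) / Var_total)
= (6/5) * (1 - 1.3848/2.39)
= 1.2 * 0.4206
KR-20 = 0.5047

0.5047


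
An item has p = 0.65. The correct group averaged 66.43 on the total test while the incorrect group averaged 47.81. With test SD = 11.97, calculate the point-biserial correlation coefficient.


q = 1 - p = 0.35
rpb = ((M1 - M0) / SD) * sqrt(p * q)
rpb = ((66.43 - 47.81) / 11.97) * sqrt(0.65 * 0.35)
rpb = 0.742

0.742


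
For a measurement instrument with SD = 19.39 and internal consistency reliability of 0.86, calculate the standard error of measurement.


SEM = SD * sqrt(1 - rxx)
SEM = 19.39 * sqrt(1 - 0.86)
SEM = 19.39 * sqrt(0.14) = 19.39 * 0.374166
SEM = 7.2551

7.2551


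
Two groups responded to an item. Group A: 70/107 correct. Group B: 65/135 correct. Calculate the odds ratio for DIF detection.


Odds_A = 70/37 = 1.8919
Odds_B = 65/70 = 0.9286
OR = Odds_A / Odds_B = 1.8919 / 0.9286
Exactly, OR = (70 * 70) / (37 * 65) = 4900 / 2405
OR = 2.0374

2.0374


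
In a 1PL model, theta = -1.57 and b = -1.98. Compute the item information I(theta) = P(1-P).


P = 1/(1+exp(-(-1.57--1.98))) = 0.6011
I = P*(1-P) = 0.6011 * 0.3989
I = 0.2398

0.2398


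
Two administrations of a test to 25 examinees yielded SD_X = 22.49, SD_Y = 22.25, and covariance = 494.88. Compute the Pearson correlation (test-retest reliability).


r = cov(X,Y) / (SD_X * SD_Y)
r = 494.88 / (22.49 * 22.25)
r = 494.88 / 500.4025
r = 0.989

0.989


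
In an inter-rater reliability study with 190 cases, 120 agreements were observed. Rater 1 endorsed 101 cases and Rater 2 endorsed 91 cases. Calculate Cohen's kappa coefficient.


P_o = 120/190 = 0.631579
P_e = (101*91 + 89*99) / 36100 = 0.49867
kappa = (P_o - P_e) / (1 - P_e)
kappa = (0.631579 - 0.49867) / (1 - 0.49867)
kappa = 0.2651

0.2651


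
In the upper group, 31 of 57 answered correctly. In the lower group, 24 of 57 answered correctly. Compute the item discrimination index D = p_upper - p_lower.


p_upper = 31/57 = 0.5439
p_lower = 24/57 = 0.4211
D = 0.5439 - 0.4211 = 0.1228

0.1228


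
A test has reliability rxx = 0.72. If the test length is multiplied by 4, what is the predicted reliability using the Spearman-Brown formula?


r_new = (n * rxx) / (1 + (n-1) * rxx)
r_new = (4 * 0.72) / (1 + 3 * 0.72)
r_new = 2.88 / 3.16
r_new = 0.9114

0.9114


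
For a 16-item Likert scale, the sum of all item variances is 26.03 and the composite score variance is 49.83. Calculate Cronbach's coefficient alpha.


alpha = (k/(k-1)) * (1 - sum(si^2)/s_total^2)
= (16/15) * (1 - 26.03/49.83)
alpha = 0.5095

0.5095


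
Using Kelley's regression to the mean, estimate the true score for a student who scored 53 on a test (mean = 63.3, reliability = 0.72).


T_est = rxx * X + (1 - rxx) * mean
T_est = 0.72 * 53 + 0.28 * 63.3
T_est = 38.16 + 17.724
T_est = 55.884

55.884


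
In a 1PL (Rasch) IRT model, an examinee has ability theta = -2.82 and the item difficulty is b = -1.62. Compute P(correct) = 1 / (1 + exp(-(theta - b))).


theta - b = -2.82 - -1.62 = -1.2
exp(-(theta - b)) = exp(1.2) = 3.3201
P = 1 / (1 + 3.3201)
P = 0.2315

0.2315


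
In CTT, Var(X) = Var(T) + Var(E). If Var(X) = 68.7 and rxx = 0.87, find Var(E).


var_true = rxx * var_obs = 0.87 * 68.7 = 59.769
var_error = var_obs - var_true
var_error = 68.7 - 59.769
var_error = 8.931

8.931


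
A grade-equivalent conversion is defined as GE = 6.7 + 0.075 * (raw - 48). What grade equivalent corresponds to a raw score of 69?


raw - median = 69 - 48 = 21
slope * diff = 0.075 * 21 = 1.575
GE = 6.7 + 1.575
GE = 8.275

8.275


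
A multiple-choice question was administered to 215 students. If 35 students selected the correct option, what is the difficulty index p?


Item difficulty p = number correct / total examinees
p = 35 / 215
p = 0.1628

0.1628


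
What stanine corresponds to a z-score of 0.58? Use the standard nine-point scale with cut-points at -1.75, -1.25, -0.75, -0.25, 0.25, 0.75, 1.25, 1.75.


Stanine boundaries: [-1.75, -1.25, -0.75, -0.25, 0.25, 0.75, 1.25, 1.75]
z = 0.58
Check each boundary:
  z >= -1.75 -> could be stanine 2
  z >= -1.25 -> could be stanine 3
  z >= -0.75 -> could be stanine 4
  z >= -0.25 -> could be stanine 5
  z >= 0.25 -> could be stanine 6
  z < 0.75
  z < 1.25
  z < 1.75
Highest qualifying boundary gives stanine = 6

6


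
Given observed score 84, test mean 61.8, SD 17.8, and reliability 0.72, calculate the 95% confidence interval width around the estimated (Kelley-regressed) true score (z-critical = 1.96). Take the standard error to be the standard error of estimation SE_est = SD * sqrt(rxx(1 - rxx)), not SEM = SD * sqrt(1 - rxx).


True score estimate = 0.72*84 + 0.28*61.8 = 77.784
SE_est = SD * sqrt(rxx * (1 - rxx)) = 17.8 * sqrt(0.72 * 0.28) = 17.8 * sqrt(0.2016) = 7.99218
CI = T_est +/- z * SE_est, so width = 2 * z * SE_est = 2 * 1.96 * 7.99218
Width = 31.3293

31.3293


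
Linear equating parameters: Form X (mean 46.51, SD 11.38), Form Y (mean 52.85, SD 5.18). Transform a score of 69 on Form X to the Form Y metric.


slope = SD_Y / SD_X = 5.18 / 11.38 ~ 0.4552
intercept = mean_Y - slope * mean_X = 52.85 - (5.18 / 11.38) * 46.51 ~ 31.6794
Y = slope * X + intercept. To avoid rounding drift from the rounded slope/intercept, evaluate the equivalent form Y = mean_Y + SD_Y * (X - mean_X) / SD_X at full precision:
Y = 52.85 + 5.18 * (69 - 46.51) / 11.38
Y = 52.85 + 5.18 * 22.49 / 11.38
Y = 52.85 + 116.4982 / 11.38
Y = 52.85 + 10.2371
Y = 63.0871

63.0871


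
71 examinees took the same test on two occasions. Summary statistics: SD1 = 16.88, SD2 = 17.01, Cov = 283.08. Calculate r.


r = cov(X,Y) / (SD_X * SD_Y)
r = 283.08 / (16.88 * 17.01)
r = 283.08 / 287.1288
r = 0.9859

0.9859


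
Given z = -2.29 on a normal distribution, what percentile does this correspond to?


CDF(z) = 0.5 * (1 + erf(z/sqrt(2)))
erf(-1.6193) = -0.978
CDF = 0.011
Percentile rank = 0.011 * 100 = 1.1

1.1


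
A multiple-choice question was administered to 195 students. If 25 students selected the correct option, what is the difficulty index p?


Item difficulty p = number correct / total examinees
p = 25 / 195
p = 0.1282

0.1282


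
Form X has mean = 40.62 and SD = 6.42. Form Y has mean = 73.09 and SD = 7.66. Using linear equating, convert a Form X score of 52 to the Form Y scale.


slope = SD_Y / SD_X = 7.66 / 6.42 ~ 1.1931
intercept = mean_Y - slope * mean_X = 73.09 - (7.66 / 6.42) * 40.62 ~ 24.6244
Y = slope * X + intercept. To avoid rounding drift from the rounded slope/intercept, evaluate the equivalent form Y = mean_Y + SD_Y * (X - mean_X) / SD_X at full precision:
Y = 73.09 + 7.66 * (52 - 40.62) / 6.42
Y = 73.09 + 7.66 * 11.38 / 6.42
Y = 73.09 + 87.1708 / 6.42
Y = 73.09 + 13.578
Y = 86.668

86.668


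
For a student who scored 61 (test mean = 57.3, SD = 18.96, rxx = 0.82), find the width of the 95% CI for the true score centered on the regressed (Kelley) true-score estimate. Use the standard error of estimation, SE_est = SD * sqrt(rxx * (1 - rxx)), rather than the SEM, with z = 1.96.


True score estimate = 0.82*61 + 0.18*57.3 = 60.334
SE_est = SD * sqrt(rxx * (1 - rxx)) = 18.96 * sqrt(0.82 * 0.18) = 18.96 * sqrt(0.1476) = 7.284194
CI = T_est +/- z * SE_est, so width = 2 * z * SE_est = 2 * 1.96 * 7.284194
Width = 28.554

28.554


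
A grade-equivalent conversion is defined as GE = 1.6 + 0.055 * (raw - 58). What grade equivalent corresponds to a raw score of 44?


raw - median = 44 - 58 = -14
slope * diff = 0.055 * -14 = -0.77
GE = 1.6 + -0.77
GE = 0.83

0.83


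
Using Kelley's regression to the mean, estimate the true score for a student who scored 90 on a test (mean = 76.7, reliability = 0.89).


T_est = rxx * X + (1 - rxx) * mean
T_est = 0.89 * 90 + 0.11 * 76.7
T_est = 80.1 + 8.437
T_est = 88.537

88.537


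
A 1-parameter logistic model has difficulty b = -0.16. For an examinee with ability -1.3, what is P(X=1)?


theta - b = -1.3 - -0.16 = -1.14
exp(-(theta - b)) = exp(1.14) = 3.1268
P = 1 / (1 + 3.1268)
P = 0.2423

0.2423


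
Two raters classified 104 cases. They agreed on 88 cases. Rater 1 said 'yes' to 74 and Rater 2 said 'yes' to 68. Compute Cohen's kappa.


P_o = 88/104 = 0.846154
P_e = (74*68 + 30*36) / 10816 = 0.565089
kappa = (P_o - P_e) / (1 - P_e)
kappa = (0.846154 - 0.565089) / (1 - 0.565089)
kappa = 0.6463

0.6463


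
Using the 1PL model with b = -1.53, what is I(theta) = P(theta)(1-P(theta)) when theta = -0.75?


P = 1/(1+exp(-(-0.75--1.53))) = 0.6857
I = P*(1-P) = 0.6857 * 0.3143
I = 0.2155

0.2155


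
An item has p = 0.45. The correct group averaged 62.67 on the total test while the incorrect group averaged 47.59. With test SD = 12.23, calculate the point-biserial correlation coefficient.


q = 1 - p = 0.55
rpb = ((M1 - M0) / SD) * sqrt(p * q)
rpb = ((62.67 - 47.59) / 12.23) * sqrt(0.45 * 0.55)
rpb = 0.6134

0.6134


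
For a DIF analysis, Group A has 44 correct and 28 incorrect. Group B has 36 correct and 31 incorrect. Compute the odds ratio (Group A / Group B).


Odds_A = 44/28 = 1.5714
Odds_B = 36/31 = 1.1613
OR = Odds_A / Odds_B = 1.5714 / 1.1613
Exactly, OR = (44 * 31) / (28 * 36) = 1364 / 1008
OR = 1.3532

1.3532


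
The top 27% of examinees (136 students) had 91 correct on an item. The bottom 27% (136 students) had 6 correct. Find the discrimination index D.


p_upper = 91/136 = 0.6691
p_lower = 6/136 = 0.0441
D = 0.6691 - 0.0441 = 0.625

0.625


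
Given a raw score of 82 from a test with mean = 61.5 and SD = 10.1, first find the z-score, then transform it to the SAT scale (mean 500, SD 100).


z = (X - mean) / SD = (82 - 61.5) / 10.1
z = 20.5 / 10.1
z = 2.0297
SAT-scale = SAT = 500 + 100z
Carry z at full precision (z = 20.5 / 10.1) into the conversion:
SAT-scale = 500 + 100 * (20.5 / 10.1) = 500 + 2050 / 10.1
SAT-scale = 500 + 202.9703
SAT-scale = 702.9703

702.9703


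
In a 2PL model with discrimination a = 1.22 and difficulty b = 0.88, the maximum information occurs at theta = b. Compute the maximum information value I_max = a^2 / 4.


For 2PL, max info at theta = b = 0.88
I_max = a^2 / 4 = 1.22^2 / 4
= 1.4884 / 4
I_max = 0.3721

0.3721


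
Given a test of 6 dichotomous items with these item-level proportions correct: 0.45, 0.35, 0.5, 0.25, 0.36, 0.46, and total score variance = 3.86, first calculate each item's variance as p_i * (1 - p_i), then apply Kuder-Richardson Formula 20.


For each item, compute p_i * q_i:
  Item 1: 0.45 * 0.55 = 0.2475
  Item 2: 0.35 * 0.65 = 0.2275
  Item 3: 0.5 * 0.5 = 0.25
  Item 4: 0.25 * 0.75 = 0.1875
  Item 5: 0.36 * 0.64 = 0.2304
  Item 6: 0.46 * 0.54 = 0.2484
Sum(p_i * q_i) = 0.2475 + 0.2275 + 0.25 + 0.1875 + 0.2304 + 0.2484 = 1.3913
KR-20 = (k/(k-1)) * (1 - Sum(p_i*q_i) / Var_total)
= (6/5) * (1 - 1.3913/3.86)
= 1.2 * 0.6396
KR-20 = 0.7675

0.7675


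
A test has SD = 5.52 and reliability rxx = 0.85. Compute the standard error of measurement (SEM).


SEM = SD * sqrt(1 - rxx)
SEM = 5.52 * sqrt(1 - 0.85)
SEM = 5.52 * sqrt(0.15) = 5.52 * 0.387298
SEM = 2.1379

2.1379


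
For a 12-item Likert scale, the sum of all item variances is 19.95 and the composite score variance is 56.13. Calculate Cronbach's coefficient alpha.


alpha = (k/(k-1)) * (1 - sum(si^2)/s_total^2)
= (12/11) * (1 - 19.95/56.13)
alpha = 0.7032

0.7032


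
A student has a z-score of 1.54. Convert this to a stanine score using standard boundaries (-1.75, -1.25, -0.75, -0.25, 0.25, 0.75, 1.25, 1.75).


Stanine boundaries: [-1.75, -1.25, -0.75, -0.25, 0.25, 0.75, 1.25, 1.75]
z = 1.54
Check each boundary:
  z >= -1.75 -> could be stanine 2
  z >= -1.25 -> could be stanine 3
  z >= -0.75 -> could be stanine 4
  z >= -0.25 -> could be stanine 5
  z >= 0.25 -> could be stanine 6
  z >= 0.75 -> could be stanine 7
  z >= 1.25 -> could be stanine 8
  z < 1.75
Highest qualifying boundary gives stanine = 8

8


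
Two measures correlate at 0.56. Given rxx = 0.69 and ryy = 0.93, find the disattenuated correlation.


r_corrected = rxy / sqrt(rxx * ryy)
= 0.56 / sqrt(0.69 * 0.93)
= 0.56 / sqrt(0.6417)
= 0.56 / 0.801062
r_corrected = 0.6991

0.6991


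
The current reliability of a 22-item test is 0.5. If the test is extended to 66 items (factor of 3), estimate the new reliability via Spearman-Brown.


r_new = (n * rxx) / (1 + (n-1) * rxx)
r_new = (3 * 0.5) / (1 + 2 * 0.5)
r_new = 1.5 / 2.0
r_new = 0.75

0.75


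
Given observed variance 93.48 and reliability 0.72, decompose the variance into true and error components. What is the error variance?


var_true = rxx * var_obs = 0.72 * 93.48 = 67.3056
var_error = var_obs - var_true
var_error = 93.48 - 67.3056
var_error = 26.1744

26.1744


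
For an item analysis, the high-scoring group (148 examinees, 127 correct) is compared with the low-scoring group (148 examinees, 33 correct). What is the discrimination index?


p_upper = 127/148 = 0.8581
p_lower = 33/148 = 0.223
D = 0.8581 - 0.223 = 0.6351

0.6351


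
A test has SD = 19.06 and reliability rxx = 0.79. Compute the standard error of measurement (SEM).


SEM = SD * sqrt(1 - rxx)
SEM = 19.06 * sqrt(1 - 0.79)
SEM = 19.06 * sqrt(0.21) = 19.06 * 0.458258
SEM = 8.7344

8.7344


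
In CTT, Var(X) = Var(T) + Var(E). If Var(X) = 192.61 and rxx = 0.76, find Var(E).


var_true = rxx * var_obs = 0.76 * 192.61 = 146.3836
var_error = var_obs - var_true
var_error = 192.61 - 146.3836
var_error = 46.2264

46.2264


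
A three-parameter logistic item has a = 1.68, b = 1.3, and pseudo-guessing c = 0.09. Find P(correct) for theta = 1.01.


logit = 1.68*(1.01 - 1.3) = -0.4872
P* = 1/(1 + exp(--0.4872)) = 0.3806
P = 0.09 + (1 - 0.09) * 0.3806
P = 0.4363

0.4363


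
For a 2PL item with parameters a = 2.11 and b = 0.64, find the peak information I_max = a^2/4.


For 2PL, max info at theta = b = 0.64
I_max = a^2 / 4 = 2.11^2 / 4
= 4.4521 / 4
I_max = 1.113

1.113


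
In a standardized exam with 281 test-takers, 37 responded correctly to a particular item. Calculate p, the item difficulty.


Item difficulty p = number correct / total examinees
p = 37 / 281
p = 0.1317

0.1317


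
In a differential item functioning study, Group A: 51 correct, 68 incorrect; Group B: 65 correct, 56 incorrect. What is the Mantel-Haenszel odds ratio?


Odds_A = 51/68 = 0.75
Odds_B = 65/56 = 1.1607
OR = Odds_A / Odds_B = 0.75 / 1.1607
Exactly, OR = (51 * 56) / (68 * 65) = 2856 / 4420
OR = 0.6462

0.6462


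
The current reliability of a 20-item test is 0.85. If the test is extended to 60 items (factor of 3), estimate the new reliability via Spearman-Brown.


r_new = (n * rxx) / (1 + (n-1) * rxx)
r_new = (3 * 0.85) / (1 + 2 * 0.85)
r_new = 2.55 / 2.7
r_new = 0.9444

0.9444


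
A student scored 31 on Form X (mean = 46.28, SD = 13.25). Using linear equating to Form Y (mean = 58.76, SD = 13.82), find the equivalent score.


slope = SD_Y / SD_X = 13.82 / 13.25 ~ 1.043
intercept = mean_Y - slope * mean_X = 58.76 - (13.82 / 13.25) * 46.28 ~ 10.4891
Y = slope * X + intercept. To avoid rounding drift from the rounded slope/intercept, evaluate the equivalent form Y = mean_Y + SD_Y * (X - mean_X) / SD_X at full precision:
Y = 58.76 + 13.82 * (31 - 46.28) / 13.25
Y = 58.76 - 13.82 * 15.28 / 13.25
Y = 58.76 - 211.1696 / 13.25
Y = 58.76 - 15.9373
Y = 42.8227

42.8227


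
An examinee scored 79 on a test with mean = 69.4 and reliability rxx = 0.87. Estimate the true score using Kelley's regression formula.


T_est = rxx * X + (1 - rxx) * mean
T_est = 0.87 * 79 + 0.13 * 69.4
T_est = 68.73 + 9.022
T_est = 77.752

77.752


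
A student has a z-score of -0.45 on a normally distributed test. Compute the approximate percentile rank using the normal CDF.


CDF(z) = 0.5 * (1 + erf(z/sqrt(2)))
erf(-0.3182) = -0.3473
CDF = 0.3264
Percentile rank = 0.3264 * 100 = 32.64

32.64


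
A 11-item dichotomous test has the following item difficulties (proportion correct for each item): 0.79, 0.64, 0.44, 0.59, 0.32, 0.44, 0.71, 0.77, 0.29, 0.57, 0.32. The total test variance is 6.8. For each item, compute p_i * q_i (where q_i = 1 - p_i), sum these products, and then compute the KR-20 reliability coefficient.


For each item, compute p_i * q_i:
  Item 1: 0.79 * 0.21 = 0.1659
  Item 2: 0.64 * 0.36 = 0.2304
  Item 3: 0.44 * 0.56 = 0.2464
  Item 4: 0.59 * 0.41 = 0.2419
  Item 5: 0.32 * 0.68 = 0.2176
  Item 6: 0.44 * 0.56 = 0.2464
  Item 7: 0.71 * 0.29 = 0.2059
  Item 8: 0.77 * 0.23 = 0.1771
  Item 9: 0.29 * 0.71 = 0.2059
  Item 10: 0.57 * 0.43 = 0.2451
  Item 11: 0.32 * 0.68 = 0.2176
Sum(p_i * q_i) = 0.1659 + 0.2304 + 0.2464 + 0.2419 + 0.2176 + 0.2464 + 0.2059 + 0.1771 + 0.2059 + 0.2451 + 0.2176 = 2.4002
KR-20 = (k/(k-1)) * (1 - Sum(p_i*q_i) / Var_total)
= (11/10) * (1 - 2.4002/6.8)
= 1.1 * 0.647
KR-20 = 0.7117

0.7117
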